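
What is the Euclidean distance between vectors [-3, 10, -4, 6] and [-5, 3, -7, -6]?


d = sqrt(sum of squared differences). (-3--5)^2=4, (10-3)^2=49, (-4--7)^2=9, (6--6)^2=144. Sum = 206.

sqrt(206)


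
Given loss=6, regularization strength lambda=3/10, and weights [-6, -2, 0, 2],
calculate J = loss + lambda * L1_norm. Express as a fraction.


L1 norm = sum(|w|) = 10. J = 6 + 3/10 * 10 = 9.

9


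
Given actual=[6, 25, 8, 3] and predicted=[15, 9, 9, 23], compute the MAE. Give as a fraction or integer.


MAE = (1/4) * (|6-15|=9 + |25-9|=16 + |8-9|=1 + |3-23|=20). Sum = 46. MAE = 23/2.

23/2


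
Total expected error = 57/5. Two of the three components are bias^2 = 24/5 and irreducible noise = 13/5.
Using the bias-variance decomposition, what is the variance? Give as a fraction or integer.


Total error = bias^2 + variance + irreducible noise. So variance = 57/5 - 24/5 - 13/5 = 4.

4


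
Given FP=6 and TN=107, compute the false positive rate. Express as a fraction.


FPR = FP / (FP + TN) = 6 / 113 = 6/113.

6/113


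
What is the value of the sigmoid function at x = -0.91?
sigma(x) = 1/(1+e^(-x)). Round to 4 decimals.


sigma(-0.91) = 1/(1+e^(0.91)) = 1/(1+2.484323) = 1/3.484323 = 0.2870.

0.2870


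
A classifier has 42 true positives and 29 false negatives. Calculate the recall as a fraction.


Recall = TP / (TP + FN) = 42 / 71 = 42/71.

42/71


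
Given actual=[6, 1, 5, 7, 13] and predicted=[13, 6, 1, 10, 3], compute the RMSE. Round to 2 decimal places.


MSE = 39.8000. RMSE = sqrt(39.8000) = 6.31.

6.31


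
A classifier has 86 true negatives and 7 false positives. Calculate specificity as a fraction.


Specificity = TN / (TN + FP) = 86 / 93 = 86/93.

86/93


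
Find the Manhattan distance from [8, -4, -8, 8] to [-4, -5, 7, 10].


d = sum of absolute differences: |8--4|=12 + |-4--5|=1 + |-8-7|=15 + |8-10|=2 = 30.

30


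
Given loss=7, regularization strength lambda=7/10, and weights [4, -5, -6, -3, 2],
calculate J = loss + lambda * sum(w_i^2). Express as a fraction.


L2 sq norm = sum(w^2) = 90. J = 7 + 7/10 * 90 = 70.

70


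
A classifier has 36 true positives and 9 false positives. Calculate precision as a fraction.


Precision = TP / (TP + FP) = 36 / 45 = 4/5.

4/5


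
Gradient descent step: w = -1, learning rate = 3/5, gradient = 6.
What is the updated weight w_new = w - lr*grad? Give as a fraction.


w_new = -1 - 3/5 * 6 = -1 - 18/5 = -23/5.

-23/5


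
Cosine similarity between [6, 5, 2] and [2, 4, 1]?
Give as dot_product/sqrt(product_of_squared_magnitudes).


dot = 34. |a|^2 = 65, |b|^2 = 21. cos = 34/sqrt(1365).

34/sqrt(1365)


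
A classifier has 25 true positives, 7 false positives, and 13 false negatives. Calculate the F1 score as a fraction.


Precision = 25/32 = 25/32. Recall = 25/38 = 25/38. F1 = 2*P*R/(P+R) = 5/7.

5/7


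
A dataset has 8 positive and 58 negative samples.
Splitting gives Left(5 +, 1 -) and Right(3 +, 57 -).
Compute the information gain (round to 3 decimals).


H(parent) = 0.5328. H(left) = 0.6500, H(right) = 0.2864. Weighted = (6/66)*0.6500 + (60/66)*0.2864 = 0.3195. IG = 0.5328 - 0.3195 = 0.2133, which rounds to 0.213.

0.213


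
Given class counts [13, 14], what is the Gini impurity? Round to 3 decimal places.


Total = 27. Proportions: 13/27, 14/27. sum(p_i^2) = 0.5007. Gini = 1 - 0.5007 = 0.4993, which rounds to 0.499.

0.499


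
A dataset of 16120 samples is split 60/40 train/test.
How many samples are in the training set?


Test set = 16120 * 40% = 6448. Training set = 16120 - 6448 = 9672.

9672


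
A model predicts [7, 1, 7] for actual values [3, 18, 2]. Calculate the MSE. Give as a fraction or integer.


MSE = (1/3) * ((3-7)^2=16 + (18-1)^2=289 + (2-7)^2=25). Sum = 330. MSE = 110.

110


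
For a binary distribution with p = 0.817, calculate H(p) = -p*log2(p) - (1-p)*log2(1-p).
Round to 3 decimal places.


H = -0.817*log2(0.817) - 0.183*log2(0.183) = 0.687.

0.687


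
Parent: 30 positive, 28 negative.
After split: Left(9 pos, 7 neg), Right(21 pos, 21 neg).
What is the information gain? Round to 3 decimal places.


H(parent) = 0.9991. H(left) = 0.9887, H(right) = 1.0000. Weighted = (16/58)*0.9887 + (42/58)*1.0000 = 0.9969. IG = 0.9991 - 0.9969 = 0.0022, which rounds to 0.002.

0.002


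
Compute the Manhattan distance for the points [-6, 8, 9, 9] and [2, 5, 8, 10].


d = sum of absolute differences: |-6-2|=8 + |8-5|=3 + |9-8|=1 + |9-10|=1 = 13.

13


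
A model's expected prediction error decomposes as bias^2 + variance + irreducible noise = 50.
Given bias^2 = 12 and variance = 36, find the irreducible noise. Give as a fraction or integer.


Total error = bias^2 + variance + irreducible noise. So irreducible noise = 50 - 12 - 36 = 2.

2


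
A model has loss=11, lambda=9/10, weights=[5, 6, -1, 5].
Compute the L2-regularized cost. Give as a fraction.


L2 sq norm = sum(w^2) = 87. J = 11 + 9/10 * 87 = 893/10.

893/10


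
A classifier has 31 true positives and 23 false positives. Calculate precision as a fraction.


Precision = TP / (TP + FP) = 31 / 54 = 31/54.

31/54


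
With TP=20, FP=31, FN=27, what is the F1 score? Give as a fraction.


Precision = 20/51 = 20/51. Recall = 20/47 = 20/47. F1 = 2*P*R/(P+R) = 20/49.

20/49


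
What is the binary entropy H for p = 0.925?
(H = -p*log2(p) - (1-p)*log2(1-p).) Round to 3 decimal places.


H = -0.925*log2(0.925) - 0.075*log2(0.075) = 0.384.

0.384


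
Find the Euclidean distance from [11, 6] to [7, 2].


d = sqrt(sum of squared differences). (11-7)^2=16, (6-2)^2=16. Sum = 32.

sqrt(32)


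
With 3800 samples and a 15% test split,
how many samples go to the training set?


Test set = 3800 * 15% = 570. Training set = 3800 - 570 = 3230.

3230


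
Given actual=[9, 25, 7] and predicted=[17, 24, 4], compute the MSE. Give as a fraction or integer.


MSE = (1/3) * ((9-17)^2=64 + (25-24)^2=1 + (7-4)^2=9). Sum = 74. MSE = 74/3.

74/3


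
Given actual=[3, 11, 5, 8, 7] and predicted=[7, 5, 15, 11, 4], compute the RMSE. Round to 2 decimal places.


MSE = 34.0000. RMSE = sqrt(34.0000) = 5.83.

5.83


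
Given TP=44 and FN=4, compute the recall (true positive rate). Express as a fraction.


Recall = TP / (TP + FN) = 44 / 48 = 11/12.

11/12


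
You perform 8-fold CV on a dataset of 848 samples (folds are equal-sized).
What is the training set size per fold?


Each validation fold has 848/8 = 106 samples. Training set = 848 - 106 = 742.

742


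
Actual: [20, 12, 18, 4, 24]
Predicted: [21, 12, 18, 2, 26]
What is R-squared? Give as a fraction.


Mean(y) = 78/5. SS_res = 9. SS_tot = 1216/5. R^2 = 1 - 9/(1216/5) = 1171/1216.

1171/1216


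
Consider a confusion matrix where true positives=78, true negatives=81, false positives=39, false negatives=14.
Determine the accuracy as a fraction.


Accuracy = (TP + TN) / (TP + TN + FP + FN) = (78 + 81) / 212 = 3/4.

3/4


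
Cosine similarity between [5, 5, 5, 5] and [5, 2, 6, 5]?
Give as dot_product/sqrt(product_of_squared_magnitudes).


dot = 90. |a|^2 = 100, |b|^2 = 90. cos = 90/sqrt(9000).

90/sqrt(9000)


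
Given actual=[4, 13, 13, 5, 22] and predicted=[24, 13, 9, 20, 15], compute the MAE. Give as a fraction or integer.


MAE = (1/5) * (|4-24|=20 + |13-13|=0 + |13-9|=4 + |5-20|=15 + |22-15|=7). Sum = 46. MAE = 46/5.

46/5


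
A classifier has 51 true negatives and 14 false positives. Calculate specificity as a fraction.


Specificity = TN / (TN + FP) = 51 / 65 = 51/65.

51/65


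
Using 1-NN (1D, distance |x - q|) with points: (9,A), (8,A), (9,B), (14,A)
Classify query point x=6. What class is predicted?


Distances: |9-6|=3, |8-6|=2, |9-6|=3, |14-6|=8. 1 nearest: (8,A). Counts: {'A': 1}. Majority class: A.

A


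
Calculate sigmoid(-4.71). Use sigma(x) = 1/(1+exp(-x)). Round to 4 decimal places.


sigma(-4.71) = 1/(1+e^(4.71)) = 1/(1+111.052160) = 1/112.052160 = 0.0089.

0.0089


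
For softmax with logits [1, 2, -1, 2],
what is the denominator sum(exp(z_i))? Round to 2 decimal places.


Denom = e^1=2.7183 + e^2=7.3891 + e^-1=0.3679 + e^2=7.3891. Sum = 17.8644, which rounds to 17.86.

17.86


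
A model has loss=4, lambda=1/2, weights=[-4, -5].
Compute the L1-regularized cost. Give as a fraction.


L1 norm = sum(|w|) = 9. J = 4 + 1/2 * 9 = 17/2.

17/2


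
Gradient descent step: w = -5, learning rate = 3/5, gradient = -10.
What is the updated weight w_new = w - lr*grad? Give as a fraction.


w_new = -5 - 3/5 * -10 = -5 - -6 = 1.

1


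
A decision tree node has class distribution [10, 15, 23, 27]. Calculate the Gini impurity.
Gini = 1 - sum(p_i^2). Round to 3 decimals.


Total = 75. Proportions: 10/75, 15/75, 23/75, 27/75. sum(p_i^2) = 0.2814. Gini = 1 - 0.2814 = 0.7186, which rounds to 0.719.

0.719


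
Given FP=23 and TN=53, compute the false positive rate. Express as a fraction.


FPR = FP / (FP + TN) = 23 / 76 = 23/76.

23/76


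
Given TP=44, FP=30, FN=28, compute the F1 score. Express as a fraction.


Precision = 44/74 = 22/37. Recall = 44/72 = 11/18. F1 = 2*P*R/(P+R) = 44/73.

44/73


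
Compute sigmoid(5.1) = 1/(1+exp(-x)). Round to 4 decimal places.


sigma(5.1) = 1/(1+e^(-5.1)) = 1/(1+0.006097) = 1/1.006097 = 0.9939.

0.9939


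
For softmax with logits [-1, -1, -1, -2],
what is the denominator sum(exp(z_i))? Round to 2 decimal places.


Denom = e^-1=0.3679 + e^-1=0.3679 + e^-1=0.3679 + e^-2=0.1353. Sum = 1.2390, which rounds to 1.24.

1.24


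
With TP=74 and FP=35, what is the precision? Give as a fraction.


Precision = TP / (TP + FP) = 74 / 109 = 74/109.

74/109


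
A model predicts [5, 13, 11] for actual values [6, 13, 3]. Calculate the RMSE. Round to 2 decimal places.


MSE = 21.6667. RMSE = sqrt(21.6667) = 4.65.

4.65


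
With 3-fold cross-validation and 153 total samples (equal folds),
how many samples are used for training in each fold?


Each validation fold has 153/3 = 51 samples. Training set = 153 - 51 = 102.

102


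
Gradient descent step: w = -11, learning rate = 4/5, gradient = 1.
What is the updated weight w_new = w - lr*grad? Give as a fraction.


w_new = -11 - 4/5 * 1 = -11 - 4/5 = -59/5.

-59/5


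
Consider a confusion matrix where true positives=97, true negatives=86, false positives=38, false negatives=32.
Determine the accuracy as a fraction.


Accuracy = (TP + TN) / (TP + TN + FP + FN) = (97 + 86) / 253 = 183/253.

183/253


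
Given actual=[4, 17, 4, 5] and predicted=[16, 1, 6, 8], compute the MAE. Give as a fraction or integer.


MAE = (1/4) * (|4-16|=12 + |17-1|=16 + |4-6|=2 + |5-8|=3). Sum = 33. MAE = 33/4.

33/4


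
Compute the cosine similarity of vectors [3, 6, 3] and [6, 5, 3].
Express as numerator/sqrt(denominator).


dot = 57. |a|^2 = 54, |b|^2 = 70. cos = 57/sqrt(3780).

57/sqrt(3780)


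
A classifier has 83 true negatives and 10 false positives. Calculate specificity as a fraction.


Specificity = TN / (TN + FP) = 83 / 93 = 83/93.

83/93


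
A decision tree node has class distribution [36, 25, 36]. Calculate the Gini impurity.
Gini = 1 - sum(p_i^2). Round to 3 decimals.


Total = 97. Proportions: 36/97, 25/97, 36/97. sum(p_i^2) = 0.3419. Gini = 1 - 0.3419 = 0.6581, which rounds to 0.658.

0.658


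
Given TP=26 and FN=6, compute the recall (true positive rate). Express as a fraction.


Recall = TP / (TP + FN) = 26 / 32 = 13/16.

13/16


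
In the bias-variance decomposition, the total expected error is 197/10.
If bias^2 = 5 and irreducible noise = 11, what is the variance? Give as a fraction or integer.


Total error = bias^2 + variance + irreducible noise. So variance = 197/10 - 5 - 11 = 37/10.

37/10


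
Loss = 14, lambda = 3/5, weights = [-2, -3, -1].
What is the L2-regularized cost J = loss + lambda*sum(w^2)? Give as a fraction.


L2 sq norm = sum(w^2) = 14. J = 14 + 3/5 * 14 = 112/5.

112/5


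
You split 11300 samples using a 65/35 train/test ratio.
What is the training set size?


Test set = 11300 * 35% = 3955. Training set = 11300 - 3955 = 7345.

7345


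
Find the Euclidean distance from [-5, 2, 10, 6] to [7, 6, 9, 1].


d = sqrt(sum of squared differences). (-5-7)^2=144, (2-6)^2=16, (10-9)^2=1, (6-1)^2=25. Sum = 186.

sqrt(186)


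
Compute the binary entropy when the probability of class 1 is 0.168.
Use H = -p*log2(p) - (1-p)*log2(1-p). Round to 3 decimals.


H = -0.168*log2(0.168) - 0.832*log2(0.832) = 0.653.

0.653


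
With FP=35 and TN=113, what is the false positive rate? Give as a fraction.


FPR = FP / (FP + TN) = 35 / 148 = 35/148.

35/148


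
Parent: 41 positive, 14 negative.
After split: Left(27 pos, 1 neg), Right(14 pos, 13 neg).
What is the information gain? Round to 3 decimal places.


H(parent) = 0.8184. H(left) = 0.2223, H(right) = 0.9990. Weighted = (28/55)*0.2223 + (27/55)*0.9990 = 0.6036. IG = 0.8184 - 0.6036 = 0.2148, which rounds to 0.215.

0.215


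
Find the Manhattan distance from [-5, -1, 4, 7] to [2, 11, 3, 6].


d = sum of absolute differences: |-5-2|=7 + |-1-11|=12 + |4-3|=1 + |7-6|=1 = 21.

21


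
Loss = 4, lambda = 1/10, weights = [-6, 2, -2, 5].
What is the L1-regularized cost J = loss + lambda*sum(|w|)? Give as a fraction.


L1 norm = sum(|w|) = 15. J = 4 + 1/10 * 15 = 11/2.

11/2


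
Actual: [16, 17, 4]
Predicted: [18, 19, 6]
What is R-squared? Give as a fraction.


Mean(y) = 37/3. SS_res = 12. SS_tot = 314/3. R^2 = 1 - 12/(314/3) = 139/157.

139/157


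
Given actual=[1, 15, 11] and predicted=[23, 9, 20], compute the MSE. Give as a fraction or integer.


MSE = (1/3) * ((1-23)^2=484 + (15-9)^2=36 + (11-20)^2=81). Sum = 601. MSE = 601/3.

601/3


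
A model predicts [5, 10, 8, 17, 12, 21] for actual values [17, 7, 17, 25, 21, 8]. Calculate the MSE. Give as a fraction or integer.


MSE = (1/6) * ((17-5)^2=144 + (7-10)^2=9 + (17-8)^2=81 + (25-17)^2=64 + (21-12)^2=81 + (8-21)^2=169). Sum = 548. MSE = 274/3.

274/3


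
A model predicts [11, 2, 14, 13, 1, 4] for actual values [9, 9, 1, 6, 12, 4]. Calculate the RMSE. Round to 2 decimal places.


MSE = 65.3333. RMSE = sqrt(65.3333) = 8.08.

8.08


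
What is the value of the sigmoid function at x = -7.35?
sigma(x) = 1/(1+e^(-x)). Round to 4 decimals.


sigma(-7.35) = 1/(1+e^(7.35)) = 1/(1+1556.196528) = 1/1557.196528 = 0.0006.

0.0006


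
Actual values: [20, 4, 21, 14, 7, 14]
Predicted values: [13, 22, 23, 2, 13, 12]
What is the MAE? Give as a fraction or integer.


MAE = (1/6) * (|20-13|=7 + |4-22|=18 + |21-23|=2 + |14-2|=12 + |7-13|=6 + |14-12|=2). Sum = 47. MAE = 47/6.

47/6


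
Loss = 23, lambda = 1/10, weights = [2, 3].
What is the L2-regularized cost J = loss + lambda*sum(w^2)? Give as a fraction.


L2 sq norm = sum(w^2) = 13. J = 23 + 1/10 * 13 = 243/10.

243/10


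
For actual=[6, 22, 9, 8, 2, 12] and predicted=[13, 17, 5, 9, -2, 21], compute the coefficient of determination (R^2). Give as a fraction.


Mean(y) = 59/6. SS_res = 188. SS_tot = 1397/6. R^2 = 1 - 188/(1397/6) = 269/1397.

269/1397


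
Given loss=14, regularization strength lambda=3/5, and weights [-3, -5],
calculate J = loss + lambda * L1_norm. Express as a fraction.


L1 norm = sum(|w|) = 8. J = 14 + 3/5 * 8 = 94/5.

94/5


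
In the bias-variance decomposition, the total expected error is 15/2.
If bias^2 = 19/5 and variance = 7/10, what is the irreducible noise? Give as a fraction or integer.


Total error = bias^2 + variance + irreducible noise. So irreducible noise = 15/2 - 19/5 - 7/10 = 3.

3


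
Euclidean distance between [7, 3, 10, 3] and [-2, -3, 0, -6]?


d = sqrt(sum of squared differences). (7--2)^2=81, (3--3)^2=36, (10-0)^2=100, (3--6)^2=81. Sum = 298.

sqrt(298)


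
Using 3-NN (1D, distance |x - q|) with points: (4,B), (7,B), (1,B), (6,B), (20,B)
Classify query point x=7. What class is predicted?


Distances: |4-7|=3, |7-7|=0, |1-7|=6, |6-7|=1, |20-7|=13. 3 nearest: (7,B), (6,B), (4,B). Counts: {'B': 3}. Majority class: B.

B


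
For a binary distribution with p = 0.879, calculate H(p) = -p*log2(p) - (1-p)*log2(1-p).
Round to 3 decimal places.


H = -0.879*log2(0.879) - 0.121*log2(0.121) = 0.532.

0.532


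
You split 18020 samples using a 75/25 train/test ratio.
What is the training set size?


Test set = 18020 * 25% = 4505. Training set = 18020 - 4505 = 13515.

13515


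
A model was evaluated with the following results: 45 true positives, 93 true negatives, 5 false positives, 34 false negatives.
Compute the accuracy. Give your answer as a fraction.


Accuracy = (TP + TN) / (TP + TN + FP + FN) = (45 + 93) / 177 = 46/59.

46/59


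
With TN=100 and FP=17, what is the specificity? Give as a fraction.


Specificity = TN / (TN + FP) = 100 / 117 = 100/117.

100/117


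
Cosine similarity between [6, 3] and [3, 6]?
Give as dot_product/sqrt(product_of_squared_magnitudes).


dot = 36. |a|^2 = 45, |b|^2 = 45. cos = 36/sqrt(2025).

36/sqrt(2025)


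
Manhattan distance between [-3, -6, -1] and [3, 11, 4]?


d = sum of absolute differences: |-3-3|=6 + |-6-11|=17 + |-1-4|=5 = 28.

28


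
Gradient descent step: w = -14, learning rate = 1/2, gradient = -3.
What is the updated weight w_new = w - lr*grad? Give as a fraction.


w_new = -14 - 1/2 * -3 = -14 - -3/2 = -25/2.

-25/2


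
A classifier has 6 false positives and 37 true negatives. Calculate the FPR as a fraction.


FPR = FP / (FP + TN) = 6 / 43 = 6/43.

6/43


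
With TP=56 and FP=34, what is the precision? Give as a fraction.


Precision = TP / (TP + FP) = 56 / 90 = 28/45.

28/45


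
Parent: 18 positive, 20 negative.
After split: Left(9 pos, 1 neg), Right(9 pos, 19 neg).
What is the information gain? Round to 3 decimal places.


H(parent) = 0.9980. H(left) = 0.4690, H(right) = 0.9059. Weighted = (10/38)*0.4690 + (28/38)*0.9059 = 0.7909. IG = 0.9980 - 0.7909 = 0.2071, which rounds to 0.207.

0.207


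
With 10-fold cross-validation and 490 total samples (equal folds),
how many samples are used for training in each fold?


Each validation fold has 490/10 = 49 samples. Training set = 490 - 49 = 441.

441


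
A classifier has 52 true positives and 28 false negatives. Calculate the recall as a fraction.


Recall = TP / (TP + FN) = 52 / 80 = 13/20.

13/20


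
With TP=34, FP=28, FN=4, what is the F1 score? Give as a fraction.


Precision = 34/62 = 17/31. Recall = 34/38 = 17/19. F1 = 2*P*R/(P+R) = 17/25.

17/25


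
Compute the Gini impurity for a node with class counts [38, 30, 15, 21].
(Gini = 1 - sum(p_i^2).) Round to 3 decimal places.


Total = 104. Proportions: 38/104, 30/104, 15/104, 21/104. sum(p_i^2) = 0.2783. Gini = 1 - 0.2783 = 0.7217, which rounds to 0.722.

0.722


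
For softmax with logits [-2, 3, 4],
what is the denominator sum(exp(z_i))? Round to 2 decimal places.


Denom = e^-2=0.1353 + e^3=20.0855 + e^4=54.5982. Sum = 74.8190, which rounds to 74.82.

74.82


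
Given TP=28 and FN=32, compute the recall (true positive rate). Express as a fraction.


Recall = TP / (TP + FN) = 28 / 60 = 7/15.

7/15


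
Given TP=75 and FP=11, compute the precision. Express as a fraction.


Precision = TP / (TP + FP) = 75 / 86 = 75/86.

75/86


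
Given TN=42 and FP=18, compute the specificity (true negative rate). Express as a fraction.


Specificity = TN / (TN + FP) = 42 / 60 = 7/10.

7/10


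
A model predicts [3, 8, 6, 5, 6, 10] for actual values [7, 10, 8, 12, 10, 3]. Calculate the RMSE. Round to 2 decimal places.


MSE = 23.0000. RMSE = sqrt(23.0000) = 4.80.

4.80


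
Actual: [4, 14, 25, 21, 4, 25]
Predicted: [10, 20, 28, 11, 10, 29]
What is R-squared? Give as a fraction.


Mean(y) = 31/2. SS_res = 233. SS_tot = 955/2. R^2 = 1 - 233/(955/2) = 489/955.

489/955


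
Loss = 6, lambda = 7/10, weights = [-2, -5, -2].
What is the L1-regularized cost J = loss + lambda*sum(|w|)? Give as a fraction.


L1 norm = sum(|w|) = 9. J = 6 + 7/10 * 9 = 123/10.

123/10


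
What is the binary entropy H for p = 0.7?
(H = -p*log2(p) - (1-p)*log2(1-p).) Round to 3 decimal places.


H = -0.7*log2(0.7) - 0.3*log2(0.3) = 0.881.

0.881


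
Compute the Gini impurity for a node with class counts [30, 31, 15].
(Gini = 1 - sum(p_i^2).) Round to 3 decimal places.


Total = 76. Proportions: 30/76, 31/76, 15/76. sum(p_i^2) = 0.3611. Gini = 1 - 0.3611 = 0.6389, which rounds to 0.639.

0.639


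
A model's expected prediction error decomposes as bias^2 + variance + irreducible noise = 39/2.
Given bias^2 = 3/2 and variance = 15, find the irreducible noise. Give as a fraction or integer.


Total error = bias^2 + variance + irreducible noise. So irreducible noise = 39/2 - 3/2 - 15 = 3.

3


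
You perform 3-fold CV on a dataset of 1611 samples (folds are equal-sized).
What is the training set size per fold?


Each validation fold has 1611/3 = 537 samples. Training set = 1611 - 537 = 1074.

1074


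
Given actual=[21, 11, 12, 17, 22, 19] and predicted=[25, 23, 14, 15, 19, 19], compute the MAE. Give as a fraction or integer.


MAE = (1/6) * (|21-25|=4 + |11-23|=12 + |12-14|=2 + |17-15|=2 + |22-19|=3 + |19-19|=0). Sum = 23. MAE = 23/6.

23/6


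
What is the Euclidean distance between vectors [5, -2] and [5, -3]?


d = sqrt(sum of squared differences). (5-5)^2=0, (-2--3)^2=1. Sum = 1.

1


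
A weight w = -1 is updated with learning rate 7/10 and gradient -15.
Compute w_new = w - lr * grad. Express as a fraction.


w_new = -1 - 7/10 * -15 = -1 - -21/2 = 19/2.

19/2


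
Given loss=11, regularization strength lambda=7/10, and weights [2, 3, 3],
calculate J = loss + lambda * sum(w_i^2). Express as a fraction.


L2 sq norm = sum(w^2) = 22. J = 11 + 7/10 * 22 = 132/5.

132/5


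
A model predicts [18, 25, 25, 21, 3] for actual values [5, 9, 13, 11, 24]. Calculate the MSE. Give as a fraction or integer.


MSE = (1/5) * ((5-18)^2=169 + (9-25)^2=256 + (13-25)^2=144 + (11-21)^2=100 + (24-3)^2=441). Sum = 1110. MSE = 222.

222


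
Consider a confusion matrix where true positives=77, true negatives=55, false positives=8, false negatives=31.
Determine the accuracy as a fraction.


Accuracy = (TP + TN) / (TP + TN + FP + FN) = (77 + 55) / 171 = 44/57.

44/57


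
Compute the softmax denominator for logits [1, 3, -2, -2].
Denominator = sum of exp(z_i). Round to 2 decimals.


Denom = e^1=2.7183 + e^3=20.0855 + e^-2=0.1353 + e^-2=0.1353. Sum = 23.0744, which rounds to 23.07.

23.07


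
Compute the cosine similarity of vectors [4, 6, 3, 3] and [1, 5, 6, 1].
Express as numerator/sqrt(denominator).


dot = 55. |a|^2 = 70, |b|^2 = 63. cos = 55/sqrt(4410).

55/sqrt(4410)


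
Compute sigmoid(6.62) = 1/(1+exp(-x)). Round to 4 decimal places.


sigma(6.62) = 1/(1+e^(-6.62)) = 1/(1+0.001333) = 1/1.001333 = 0.9987.

0.9987


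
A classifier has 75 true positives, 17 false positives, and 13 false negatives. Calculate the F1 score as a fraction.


Precision = 75/92 = 75/92. Recall = 75/88 = 75/88. F1 = 2*P*R/(P+R) = 5/6.

5/6


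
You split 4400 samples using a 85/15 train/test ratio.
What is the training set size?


Test set = 4400 * 15% = 660. Training set = 4400 - 660 = 3740.

3740


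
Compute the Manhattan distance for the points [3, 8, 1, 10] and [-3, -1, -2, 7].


d = sum of absolute differences: |3--3|=6 + |8--1|=9 + |1--2|=3 + |10-7|=3 = 21.

21


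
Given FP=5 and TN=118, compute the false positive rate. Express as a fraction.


FPR = FP / (FP + TN) = 5 / 123 = 5/123.

5/123


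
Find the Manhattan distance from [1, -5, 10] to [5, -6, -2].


d = sum of absolute differences: |1-5|=4 + |-5--6|=1 + |10--2|=12 = 17.

17


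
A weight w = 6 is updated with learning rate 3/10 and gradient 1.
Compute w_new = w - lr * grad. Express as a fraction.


w_new = 6 - 3/10 * 1 = 6 - 3/10 = 57/10.

57/10


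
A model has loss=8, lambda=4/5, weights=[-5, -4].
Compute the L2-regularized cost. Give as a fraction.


L2 sq norm = sum(w^2) = 41. J = 8 + 4/5 * 41 = 204/5.

204/5


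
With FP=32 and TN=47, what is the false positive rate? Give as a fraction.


FPR = FP / (FP + TN) = 32 / 79 = 32/79.

32/79


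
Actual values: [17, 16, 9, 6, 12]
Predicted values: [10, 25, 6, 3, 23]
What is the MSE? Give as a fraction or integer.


MSE = (1/5) * ((17-10)^2=49 + (16-25)^2=81 + (9-6)^2=9 + (6-3)^2=9 + (12-23)^2=121). Sum = 269. MSE = 269/5.

269/5


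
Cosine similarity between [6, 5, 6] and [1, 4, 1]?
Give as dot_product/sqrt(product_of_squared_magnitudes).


dot = 32. |a|^2 = 97, |b|^2 = 18. cos = 32/sqrt(1746).

32/sqrt(1746)


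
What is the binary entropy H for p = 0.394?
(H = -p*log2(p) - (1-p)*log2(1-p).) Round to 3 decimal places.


H = -0.394*log2(0.394) - 0.606*log2(0.606) = 0.967.

0.967


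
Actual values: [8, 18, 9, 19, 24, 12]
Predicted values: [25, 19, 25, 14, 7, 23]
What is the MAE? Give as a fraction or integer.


MAE = (1/6) * (|8-25|=17 + |18-19|=1 + |9-25|=16 + |19-14|=5 + |24-7|=17 + |12-23|=11). Sum = 67. MAE = 67/6.

67/6


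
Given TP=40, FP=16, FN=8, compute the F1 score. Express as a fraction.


Precision = 40/56 = 5/7. Recall = 40/48 = 5/6. F1 = 2*P*R/(P+R) = 10/13.

10/13


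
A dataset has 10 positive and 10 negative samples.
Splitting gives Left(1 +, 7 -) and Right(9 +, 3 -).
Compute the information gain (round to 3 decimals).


H(parent) = 1.0000. H(left) = 0.5436, H(right) = 0.8113. Weighted = (8/20)*0.5436 + (12/20)*0.8113 = 0.7042. IG = 1.0000 - 0.7042 = 0.2958, which rounds to 0.296.

0.296


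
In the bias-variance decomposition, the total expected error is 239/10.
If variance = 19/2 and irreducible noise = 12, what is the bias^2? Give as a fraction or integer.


Total error = bias^2 + variance + irreducible noise. So bias^2 = 239/10 - 19/2 - 12 = 12/5.

12/5


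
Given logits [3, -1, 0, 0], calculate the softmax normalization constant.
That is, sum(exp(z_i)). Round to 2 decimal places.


Denom = e^3=20.0855 + e^-1=0.3679 + e^0=1.0000 + e^0=1.0000. Sum = 22.4534, which rounds to 22.45.

22.45


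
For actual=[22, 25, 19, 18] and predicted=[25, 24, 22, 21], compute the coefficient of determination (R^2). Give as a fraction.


Mean(y) = 21. SS_res = 28. SS_tot = 30. R^2 = 1 - 28/(30) = 1/15.

1/15


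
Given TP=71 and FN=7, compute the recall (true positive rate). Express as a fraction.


Recall = TP / (TP + FN) = 71 / 78 = 71/78.

71/78


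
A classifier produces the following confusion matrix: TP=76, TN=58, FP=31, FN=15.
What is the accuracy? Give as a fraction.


Accuracy = (TP + TN) / (TP + TN + FP + FN) = (76 + 58) / 180 = 67/90.

67/90


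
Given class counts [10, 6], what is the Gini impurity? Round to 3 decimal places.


Total = 16. Proportions: 10/16, 6/16. sum(p_i^2) = 0.5312. Gini = 1 - 0.5312 = 0.4688, which rounds to 0.469.

0.469


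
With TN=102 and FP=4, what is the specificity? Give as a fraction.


Specificity = TN / (TN + FP) = 102 / 106 = 51/53.

51/53


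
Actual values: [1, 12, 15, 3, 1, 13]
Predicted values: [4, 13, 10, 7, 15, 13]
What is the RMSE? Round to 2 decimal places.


MSE = 41.1667. RMSE = sqrt(41.1667) = 6.42.

6.42


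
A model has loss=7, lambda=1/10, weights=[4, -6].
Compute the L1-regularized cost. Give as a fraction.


L1 norm = sum(|w|) = 10. J = 7 + 1/10 * 10 = 8.

8


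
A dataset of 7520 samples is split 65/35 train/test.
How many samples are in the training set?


Test set = 7520 * 35% = 2632. Training set = 7520 - 2632 = 4888.

4888


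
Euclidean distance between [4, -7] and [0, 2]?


d = sqrt(sum of squared differences). (4-0)^2=16, (-7-2)^2=81. Sum = 97.

sqrt(97)


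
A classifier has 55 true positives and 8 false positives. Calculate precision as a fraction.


Precision = TP / (TP + FP) = 55 / 63 = 55/63.

55/63


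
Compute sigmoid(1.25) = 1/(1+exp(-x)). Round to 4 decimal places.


sigma(1.25) = 1/(1+e^(-1.25)) = 1/(1+0.286505) = 1/1.286505 = 0.7773.

0.7773


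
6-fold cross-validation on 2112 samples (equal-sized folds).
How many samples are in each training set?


Each validation fold has 2112/6 = 352 samples. Training set = 2112 - 352 = 1760.

1760


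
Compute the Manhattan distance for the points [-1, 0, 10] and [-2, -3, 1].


d = sum of absolute differences: |-1--2|=1 + |0--3|=3 + |10-1|=9 = 13.

13


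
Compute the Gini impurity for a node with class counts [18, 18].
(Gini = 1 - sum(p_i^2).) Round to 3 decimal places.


Total = 36. Proportions: 18/36, 18/36. sum(p_i^2) = 0.5000. Gini = 1 - 0.5000 = 0.5000, which rounds to 0.500.

0.500


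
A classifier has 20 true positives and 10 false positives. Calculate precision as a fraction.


Precision = TP / (TP + FP) = 20 / 30 = 2/3.

2/3


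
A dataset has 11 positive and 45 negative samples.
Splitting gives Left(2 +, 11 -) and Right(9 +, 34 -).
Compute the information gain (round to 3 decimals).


H(parent) = 0.7147. H(left) = 0.6194, H(right) = 0.7401. Weighted = (13/56)*0.6194 + (43/56)*0.7401 = 0.7121. IG = 0.7147 - 0.7121 = 0.0026, which rounds to 0.003.

0.003


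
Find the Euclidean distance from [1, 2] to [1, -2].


d = sqrt(sum of squared differences). (1-1)^2=0, (2--2)^2=16. Sum = 16.

4


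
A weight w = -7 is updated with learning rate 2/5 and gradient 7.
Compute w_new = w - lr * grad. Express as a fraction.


w_new = -7 - 2/5 * 7 = -7 - 14/5 = -49/5.

-49/5


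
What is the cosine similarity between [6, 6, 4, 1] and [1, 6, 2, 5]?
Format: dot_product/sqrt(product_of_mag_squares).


dot = 55. |a|^2 = 89, |b|^2 = 66. cos = 55/sqrt(5874).

55/sqrt(5874)


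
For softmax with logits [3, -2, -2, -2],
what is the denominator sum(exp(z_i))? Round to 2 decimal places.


Denom = e^3=20.0855 + e^-2=0.1353 + e^-2=0.1353 + e^-2=0.1353. Sum = 20.4914, which rounds to 20.49.

20.49


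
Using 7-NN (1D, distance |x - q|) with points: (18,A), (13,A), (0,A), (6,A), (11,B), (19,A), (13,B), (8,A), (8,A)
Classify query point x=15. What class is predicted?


Distances: |18-15|=3, |13-15|=2, |0-15|=15, |6-15|=9, |11-15|=4, |19-15|=4, |13-15|=2, |8-15|=7, |8-15|=7. 7 nearest: (13,A), (13,B), (18,A), (19,A), (11,B), (8,A), (8,A). Counts: {'A': 5, 'B': 2}. Majority class: A.

A


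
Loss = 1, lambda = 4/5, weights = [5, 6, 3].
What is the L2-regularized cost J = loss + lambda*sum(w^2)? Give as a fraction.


L2 sq norm = sum(w^2) = 70. J = 1 + 4/5 * 70 = 57.

57


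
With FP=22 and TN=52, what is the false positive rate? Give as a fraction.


FPR = FP / (FP + TN) = 22 / 74 = 11/37.

11/37


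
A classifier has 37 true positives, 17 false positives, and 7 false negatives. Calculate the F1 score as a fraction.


Precision = 37/54 = 37/54. Recall = 37/44 = 37/44. F1 = 2*P*R/(P+R) = 37/49.

37/49


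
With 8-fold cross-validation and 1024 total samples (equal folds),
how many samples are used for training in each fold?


Each validation fold has 1024/8 = 128 samples. Training set = 1024 - 128 = 896.

896


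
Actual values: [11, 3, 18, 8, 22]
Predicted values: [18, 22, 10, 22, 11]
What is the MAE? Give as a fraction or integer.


MAE = (1/5) * (|11-18|=7 + |3-22|=19 + |18-10|=8 + |8-22|=14 + |22-11|=11). Sum = 59. MAE = 59/5.

59/5


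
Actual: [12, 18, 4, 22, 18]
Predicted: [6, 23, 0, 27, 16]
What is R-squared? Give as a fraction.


Mean(y) = 74/5. SS_res = 106. SS_tot = 984/5. R^2 = 1 - 106/(984/5) = 227/492.

227/492


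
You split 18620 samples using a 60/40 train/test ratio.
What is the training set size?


Test set = 18620 * 40% = 7448. Training set = 18620 - 7448 = 11172.

11172


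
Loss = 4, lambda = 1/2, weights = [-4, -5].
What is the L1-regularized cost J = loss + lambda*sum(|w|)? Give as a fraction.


L1 norm = sum(|w|) = 9. J = 4 + 1/2 * 9 = 17/2.

17/2


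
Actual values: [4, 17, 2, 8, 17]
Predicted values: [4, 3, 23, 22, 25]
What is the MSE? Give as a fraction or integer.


MSE = (1/5) * ((4-4)^2=0 + (17-3)^2=196 + (2-23)^2=441 + (8-22)^2=196 + (17-25)^2=64). Sum = 897. MSE = 897/5.

897/5


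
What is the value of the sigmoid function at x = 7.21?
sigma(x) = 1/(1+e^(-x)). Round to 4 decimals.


sigma(7.21) = 1/(1+e^(-7.21)) = 1/(1+0.000739) = 1/1.000739 = 0.9993.

0.9993


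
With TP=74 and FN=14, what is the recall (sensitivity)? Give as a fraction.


Recall = TP / (TP + FN) = 74 / 88 = 37/44.

37/44


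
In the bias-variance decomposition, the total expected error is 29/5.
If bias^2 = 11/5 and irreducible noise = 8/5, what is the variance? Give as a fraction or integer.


Total error = bias^2 + variance + irreducible noise. So variance = 29/5 - 11/5 - 8/5 = 2.

2


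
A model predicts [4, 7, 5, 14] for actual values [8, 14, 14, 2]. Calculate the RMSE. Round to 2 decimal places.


MSE = 72.5000. RMSE = sqrt(72.5000) = 8.51.

8.51


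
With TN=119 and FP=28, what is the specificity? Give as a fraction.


Specificity = TN / (TN + FP) = 119 / 147 = 17/21.

17/21


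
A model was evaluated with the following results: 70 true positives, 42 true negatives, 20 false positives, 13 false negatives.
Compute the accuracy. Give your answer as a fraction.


Accuracy = (TP + TN) / (TP + TN + FP + FN) = (70 + 42) / 145 = 112/145.

112/145


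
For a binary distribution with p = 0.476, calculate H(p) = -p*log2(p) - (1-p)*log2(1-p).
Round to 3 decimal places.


H = -0.476*log2(0.476) - 0.524*log2(0.524) = 0.998.

0.998


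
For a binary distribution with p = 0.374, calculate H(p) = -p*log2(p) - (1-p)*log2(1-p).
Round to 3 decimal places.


H = -0.374*log2(0.374) - 0.626*log2(0.626) = 0.954.

0.954


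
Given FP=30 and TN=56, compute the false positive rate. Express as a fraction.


FPR = FP / (FP + TN) = 30 / 86 = 15/43.

15/43


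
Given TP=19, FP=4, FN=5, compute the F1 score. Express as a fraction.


Precision = 19/23 = 19/23. Recall = 19/24 = 19/24. F1 = 2*P*R/(P+R) = 38/47.

38/47


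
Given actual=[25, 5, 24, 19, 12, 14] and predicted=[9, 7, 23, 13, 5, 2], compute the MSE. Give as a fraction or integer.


MSE = (1/6) * ((25-9)^2=256 + (5-7)^2=4 + (24-23)^2=1 + (19-13)^2=36 + (12-5)^2=49 + (14-2)^2=144). Sum = 490. MSE = 245/3.

245/3


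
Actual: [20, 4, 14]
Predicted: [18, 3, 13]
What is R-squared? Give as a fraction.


Mean(y) = 38/3. SS_res = 6. SS_tot = 392/3. R^2 = 1 - 6/(392/3) = 187/196.

187/196


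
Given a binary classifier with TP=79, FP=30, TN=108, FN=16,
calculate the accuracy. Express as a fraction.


Accuracy = (TP + TN) / (TP + TN + FP + FN) = (79 + 108) / 233 = 187/233.

187/233


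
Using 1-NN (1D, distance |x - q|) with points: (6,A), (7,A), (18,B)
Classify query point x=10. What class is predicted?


Distances: |6-10|=4, |7-10|=3, |18-10|=8. 1 nearest: (7,A). Counts: {'A': 1}. Majority class: A.

A


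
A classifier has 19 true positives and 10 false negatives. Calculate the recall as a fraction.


Recall = TP / (TP + FN) = 19 / 29 = 19/29.

19/29


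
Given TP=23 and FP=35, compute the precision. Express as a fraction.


Precision = TP / (TP + FP) = 23 / 58 = 23/58.

23/58


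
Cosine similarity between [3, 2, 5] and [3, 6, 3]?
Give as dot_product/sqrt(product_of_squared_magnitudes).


dot = 36. |a|^2 = 38, |b|^2 = 54. cos = 36/sqrt(2052).

36/sqrt(2052)


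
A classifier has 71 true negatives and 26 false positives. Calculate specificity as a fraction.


Specificity = TN / (TN + FP) = 71 / 97 = 71/97.

71/97


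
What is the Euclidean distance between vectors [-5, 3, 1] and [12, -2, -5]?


d = sqrt(sum of squared differences). (-5-12)^2=289, (3--2)^2=25, (1--5)^2=36. Sum = 350.

sqrt(350)


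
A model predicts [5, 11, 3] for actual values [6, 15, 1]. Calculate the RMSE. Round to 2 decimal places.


MSE = 7.0000. RMSE = sqrt(7.0000) = 2.65.

2.65


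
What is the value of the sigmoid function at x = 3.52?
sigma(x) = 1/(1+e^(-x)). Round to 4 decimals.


sigma(3.52) = 1/(1+e^(-3.52)) = 1/(1+0.029599) = 1/1.029599 = 0.9713.

0.9713


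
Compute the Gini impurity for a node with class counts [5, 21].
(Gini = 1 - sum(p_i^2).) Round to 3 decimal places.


Total = 26. Proportions: 5/26, 21/26. sum(p_i^2) = 0.6893. Gini = 1 - 0.6893 = 0.3107, which rounds to 0.311.

0.311


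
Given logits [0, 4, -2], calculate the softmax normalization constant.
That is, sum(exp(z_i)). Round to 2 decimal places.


Denom = e^0=1.0000 + e^4=54.5982 + e^-2=0.1353. Sum = 55.7335, which rounds to 55.73.

55.73


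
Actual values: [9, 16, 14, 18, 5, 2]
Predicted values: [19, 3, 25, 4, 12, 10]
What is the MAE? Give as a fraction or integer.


MAE = (1/6) * (|9-19|=10 + |16-3|=13 + |14-25|=11 + |18-4|=14 + |5-12|=7 + |2-10|=8). Sum = 63. MAE = 21/2.

21/2


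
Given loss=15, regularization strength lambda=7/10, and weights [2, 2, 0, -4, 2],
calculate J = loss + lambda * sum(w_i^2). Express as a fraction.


L2 sq norm = sum(w^2) = 28. J = 15 + 7/10 * 28 = 173/5.

173/5


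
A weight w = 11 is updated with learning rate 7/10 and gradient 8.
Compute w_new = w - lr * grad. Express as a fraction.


w_new = 11 - 7/10 * 8 = 11 - 28/5 = 27/5.

27/5


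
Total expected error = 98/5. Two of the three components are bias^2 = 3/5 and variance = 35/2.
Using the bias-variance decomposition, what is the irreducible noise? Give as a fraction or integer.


Total error = bias^2 + variance + irreducible noise. So irreducible noise = 98/5 - 3/5 - 35/2 = 3/2.

3/2


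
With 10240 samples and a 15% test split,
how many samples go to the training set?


Test set = 10240 * 15% = 1536. Training set = 10240 - 1536 = 8704.

8704


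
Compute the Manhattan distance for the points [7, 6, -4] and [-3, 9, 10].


d = sum of absolute differences: |7--3|=10 + |6-9|=3 + |-4-10|=14 = 27.

27


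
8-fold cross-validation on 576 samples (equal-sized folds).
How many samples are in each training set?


Each validation fold has 576/8 = 72 samples. Training set = 576 - 72 = 504.

504


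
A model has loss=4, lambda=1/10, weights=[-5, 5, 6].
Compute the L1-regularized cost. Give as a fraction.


L1 norm = sum(|w|) = 16. J = 4 + 1/10 * 16 = 28/5.

28/5


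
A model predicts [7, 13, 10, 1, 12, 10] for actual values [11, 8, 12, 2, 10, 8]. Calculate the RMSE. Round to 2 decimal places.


MSE = 9.0000. RMSE = sqrt(9.0000) = 3.00.

3.00


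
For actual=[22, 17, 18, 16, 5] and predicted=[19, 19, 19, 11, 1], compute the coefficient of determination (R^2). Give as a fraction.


Mean(y) = 78/5. SS_res = 55. SS_tot = 806/5. R^2 = 1 - 55/(806/5) = 531/806.

531/806


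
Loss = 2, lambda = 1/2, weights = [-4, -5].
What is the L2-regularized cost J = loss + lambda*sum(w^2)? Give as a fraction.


L2 sq norm = sum(w^2) = 41. J = 2 + 1/2 * 41 = 45/2.

45/2


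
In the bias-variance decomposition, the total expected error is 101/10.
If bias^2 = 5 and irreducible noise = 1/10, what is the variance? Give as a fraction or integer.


Total error = bias^2 + variance + irreducible noise. So variance = 101/10 - 5 - 1/10 = 5.

5


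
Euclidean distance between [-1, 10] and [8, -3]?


d = sqrt(sum of squared differences). (-1-8)^2=81, (10--3)^2=169. Sum = 250.

sqrt(250)


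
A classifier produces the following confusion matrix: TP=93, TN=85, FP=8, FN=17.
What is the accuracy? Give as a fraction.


Accuracy = (TP + TN) / (TP + TN + FP + FN) = (93 + 85) / 203 = 178/203.

178/203


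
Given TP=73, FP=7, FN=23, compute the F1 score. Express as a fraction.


Precision = 73/80 = 73/80. Recall = 73/96 = 73/96. F1 = 2*P*R/(P+R) = 73/88.

73/88
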